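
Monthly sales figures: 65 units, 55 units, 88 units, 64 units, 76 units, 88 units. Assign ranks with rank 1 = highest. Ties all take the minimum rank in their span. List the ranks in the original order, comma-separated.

4, 6, 1, 5, 3, 1

Sorted (descending): 88, 88, 76, 65, 64, 55
The 2 values of 88 occupy positions 1–2 → each gets rank 1.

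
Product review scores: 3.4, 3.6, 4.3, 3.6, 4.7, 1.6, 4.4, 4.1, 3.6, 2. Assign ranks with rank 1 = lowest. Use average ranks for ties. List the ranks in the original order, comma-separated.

3, 5, 8, 5, 10, 1, 9, 7, 5, 2

Sorted (ascending): 1.6, 2, 3.4, 3.6, 3.6, 3.6, 4.1, 4.3, 4.4, 4.7
The 3 values of 3.6 occupy positions 4–6 → average rank 5.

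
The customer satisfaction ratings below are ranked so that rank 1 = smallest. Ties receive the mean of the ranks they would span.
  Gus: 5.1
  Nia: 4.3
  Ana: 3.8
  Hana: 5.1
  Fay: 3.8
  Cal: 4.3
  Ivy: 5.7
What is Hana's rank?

5.5

Sorted (ascending): 3.8, 3.8, 4.3, 4.3, 5.1, 5.1, 5.7
The 2 values of 3.8 occupy positions 1–2 → average rank (1+2)/2 = 1.5.
The 2 values of 4.3 occupy positions 3–4 → average rank (3+4)/2 = 3.5.
The 2 values of 5.1 occupy positions 5–6 → average rank (5+6)/2 = 5.5.
Hana has value 5.1 → rank 5.5.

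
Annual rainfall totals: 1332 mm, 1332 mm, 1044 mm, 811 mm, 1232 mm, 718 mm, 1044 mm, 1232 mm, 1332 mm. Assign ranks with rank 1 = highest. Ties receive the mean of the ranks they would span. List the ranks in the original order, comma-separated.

Sorted (descending): 1332, 1332, 1332, 1232, 1232, 1044, 1044, 811, 718
The 3 values of 1332 occupy positions 1–3 → average rank 2.
The 2 values of 1232 occupy positions 4–5 → average rank (4+5)/2 = 4.5.
The 2 values of 1044 occupy positions 6–7 → average rank (6+7)/2 = 6.5.

2, 2, 6.5, 8, 4.5, 9, 6.5, 4.5, 2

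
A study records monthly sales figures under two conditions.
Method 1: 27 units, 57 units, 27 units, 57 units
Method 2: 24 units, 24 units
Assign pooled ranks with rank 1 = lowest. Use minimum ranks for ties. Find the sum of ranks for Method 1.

16

Sorted (ascending): 24, 24, 27, 27, 57, 57
The 2 values of 24 occupy positions 1–2 → each gets rank 1.
The 2 values of 27 occupy positions 3–4 → each gets rank 3.
The 2 values of 57 occupy positions 5–6 → each gets rank 5.
Method 1 values → pooled ranks: 27→3, 57→5, 27→3, 57→5
Rank sum = 3 + 5 + 3 + 5 = 16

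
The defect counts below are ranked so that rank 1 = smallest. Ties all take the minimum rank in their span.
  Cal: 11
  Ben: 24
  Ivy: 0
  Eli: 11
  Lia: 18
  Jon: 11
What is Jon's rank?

Sorted (ascending): 0, 11, 11, 11, 18, 24
The 3 values of 11 occupy positions 2–4 → each gets rank 2.
Jon has value 11 → rank 2.

2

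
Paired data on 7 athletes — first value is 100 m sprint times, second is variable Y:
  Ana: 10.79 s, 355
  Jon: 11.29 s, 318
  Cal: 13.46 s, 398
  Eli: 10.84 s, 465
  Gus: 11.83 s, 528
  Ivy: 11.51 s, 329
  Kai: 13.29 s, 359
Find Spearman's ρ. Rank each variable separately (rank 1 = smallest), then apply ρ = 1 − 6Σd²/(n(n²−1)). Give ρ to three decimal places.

0.286

Ranks of variable 1: 1, 3, 7, 2, 5, 4, 6
Ranks of variable 2: 3, 1, 5, 6, 7, 2, 4
d = r₁ − r₂: -2, 2, 2, -4, -2, 2, 2
d²: 4, 4, 4, 16, 4, 4, 4; Σd² = 40
ρ = 1 − 6·40/(7·48) = 1 − 240/336 = 0.286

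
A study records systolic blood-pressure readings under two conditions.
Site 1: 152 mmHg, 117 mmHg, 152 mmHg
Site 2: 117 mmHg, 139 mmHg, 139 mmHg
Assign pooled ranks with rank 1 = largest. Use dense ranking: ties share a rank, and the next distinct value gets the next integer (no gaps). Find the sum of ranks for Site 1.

Sorted (descending): 152, 152, 139, 139, 117, 117
The 2 values of 152 share dense rank 1.
The 2 values of 139 share dense rank 2.
The 2 values of 117 share dense rank 3.
Site 1 values → pooled ranks: 152→1, 117→3, 152→1
Rank sum = 1 + 3 + 1 = 5

5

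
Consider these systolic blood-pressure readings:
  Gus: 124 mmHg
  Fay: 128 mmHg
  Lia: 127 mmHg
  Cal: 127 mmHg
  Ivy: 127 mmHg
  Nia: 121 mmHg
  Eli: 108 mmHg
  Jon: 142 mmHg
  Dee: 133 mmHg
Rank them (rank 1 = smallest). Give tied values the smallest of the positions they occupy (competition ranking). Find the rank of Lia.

4

Sorted (ascending): 108, 121, 124, 127, 127, 127, 128, 133, 142
The 3 values of 127 occupy positions 4–6 → each gets rank 4.
Lia has value 127 mmHg → rank 4.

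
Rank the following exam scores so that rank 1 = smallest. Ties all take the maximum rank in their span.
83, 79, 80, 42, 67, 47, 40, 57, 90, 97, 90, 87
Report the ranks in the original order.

8, 6, 7, 2, 5, 3, 1, 4, 11, 12, 11, 9

Sorted (ascending): 40, 42, 47, 57, 67, 79, 80, 83, 87, 90, 90, 97
The 2 values of 90 occupy positions 10–11 → each gets rank 11.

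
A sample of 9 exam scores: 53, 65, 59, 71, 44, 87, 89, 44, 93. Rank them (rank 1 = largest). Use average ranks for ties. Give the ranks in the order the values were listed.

7, 5, 6, 4, 8.5, 3, 2, 8.5, 1

Sorted (descending): 93, 89, 87, 71, 65, 59, 53, 44, 44
The 2 values of 44 occupy positions 8–9 → average rank (8+9)/2 = 8.5.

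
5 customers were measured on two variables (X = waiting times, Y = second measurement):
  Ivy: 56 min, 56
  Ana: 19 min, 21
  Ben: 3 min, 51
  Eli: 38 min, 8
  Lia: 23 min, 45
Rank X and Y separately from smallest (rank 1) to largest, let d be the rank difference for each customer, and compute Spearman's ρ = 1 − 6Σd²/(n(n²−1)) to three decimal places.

Ranks of variable 1: 5, 2, 1, 4, 3
Ranks of variable 2: 5, 2, 4, 1, 3
d = r₁ − r₂: 0, 0, -3, 3, 0
d²: 0, 0, 9, 9, 0; Σd² = 18
ρ = 1 − 6·18/(5·24) = 1 − 108/120 = 0.100

0.100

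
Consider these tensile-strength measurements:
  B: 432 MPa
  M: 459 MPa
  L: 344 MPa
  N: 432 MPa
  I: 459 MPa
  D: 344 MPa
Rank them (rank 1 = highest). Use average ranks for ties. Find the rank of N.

3.5

Sorted (descending): 459, 459, 432, 432, 344, 344
The 2 values of 459 occupy positions 1–2 → average rank (1+2)/2 = 1.5.
The 2 values of 432 occupy positions 3–4 → average rank (3+4)/2 = 3.5.
The 2 values of 344 occupy positions 5–6 → average rank (5+6)/2 = 5.5.
N has value 432 MPa → rank 3.5.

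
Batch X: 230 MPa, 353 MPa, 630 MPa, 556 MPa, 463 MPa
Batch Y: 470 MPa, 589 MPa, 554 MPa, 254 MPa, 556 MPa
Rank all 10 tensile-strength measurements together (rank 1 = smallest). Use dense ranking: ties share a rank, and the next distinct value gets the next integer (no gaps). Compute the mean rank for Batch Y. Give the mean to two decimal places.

Sorted (ascending): 230, 254, 353, 463, 470, 554, 556, 556, 589, 630
The 2 values of 556 share dense rank 7.
Remaining distinct values take the next consecutive integers.
Batch Y values → pooled ranks: 470→5, 589→8, 554→6, 254→2, 556→7
Mean rank = (5 + 8 + 6 + 2 + 7) / 5 = 5.60

5.60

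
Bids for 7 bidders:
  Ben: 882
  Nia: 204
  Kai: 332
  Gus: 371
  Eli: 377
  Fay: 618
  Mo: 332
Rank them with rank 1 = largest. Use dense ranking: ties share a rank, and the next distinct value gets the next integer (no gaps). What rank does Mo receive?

Sorted (descending): 882, 618, 377, 371, 332, 332, 204
The 2 values of 332 share dense rank 5.
Remaining distinct values take the next consecutive integers.
Mo has value 332 → rank 5.

5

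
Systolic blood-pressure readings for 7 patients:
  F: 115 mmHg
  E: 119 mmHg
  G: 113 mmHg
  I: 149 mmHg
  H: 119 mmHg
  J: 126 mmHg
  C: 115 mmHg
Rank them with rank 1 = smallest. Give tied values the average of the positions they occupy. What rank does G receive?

1

Sorted (ascending): 113, 115, 115, 119, 119, 126, 149
The 2 values of 115 occupy positions 2–3 → average rank (2+3)/2 = 2.5.
The 2 values of 119 occupy positions 4–5 → average rank (4+5)/2 = 4.5.
G has value 113 mmHg → rank 1.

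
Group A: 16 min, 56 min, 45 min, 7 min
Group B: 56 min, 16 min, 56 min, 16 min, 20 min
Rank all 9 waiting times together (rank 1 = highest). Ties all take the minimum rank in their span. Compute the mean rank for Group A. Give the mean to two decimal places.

Sorted (descending): 56, 56, 56, 45, 20, 16, 16, 16, 7
The 3 values of 56 occupy positions 1–3 → each gets rank 1.
The 3 values of 16 occupy positions 6–8 → each gets rank 6.
Group A values → pooled ranks: 16→6, 56→1, 45→4, 7→9
Mean rank = (6 + 1 + 4 + 9) / 4 = 5.00

5.00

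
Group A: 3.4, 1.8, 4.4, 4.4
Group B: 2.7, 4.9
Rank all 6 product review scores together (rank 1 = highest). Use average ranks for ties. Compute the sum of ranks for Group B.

Sorted (descending): 4.9, 4.4, 4.4, 3.4, 2.7, 1.8
The 2 values of 4.4 occupy positions 2–3 → average rank (2+3)/2 = 2.5.
Group B values → pooled ranks: 2.7→5, 4.9→1
Rank sum = 5 + 1 = 6

6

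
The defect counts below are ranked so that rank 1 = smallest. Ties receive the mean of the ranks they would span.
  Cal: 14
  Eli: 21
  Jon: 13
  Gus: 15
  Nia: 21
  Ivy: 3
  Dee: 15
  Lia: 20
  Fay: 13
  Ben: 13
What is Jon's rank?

Sorted (ascending): 3, 13, 13, 13, 14, 15, 15, 20, 21, 21
The 3 values of 13 occupy positions 2–4 → average rank 3.
The 2 values of 15 occupy positions 6–7 → average rank (6+7)/2 = 6.5.
The 2 values of 21 occupy positions 9–10 → average rank (9+10)/2 = 9.5.
Jon has value 13 → rank 3.

3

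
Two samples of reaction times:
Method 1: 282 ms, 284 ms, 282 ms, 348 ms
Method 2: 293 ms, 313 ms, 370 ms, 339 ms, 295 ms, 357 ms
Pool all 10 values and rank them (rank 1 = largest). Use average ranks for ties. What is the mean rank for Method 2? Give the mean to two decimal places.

Sorted (descending): 370, 357, 348, 339, 313, 295, 293, 284, 282, 282
The 2 values of 282 occupy positions 9–10 → average rank (9+10)/2 = 9.5.
Method 2 values → pooled ranks: 293→7, 313→5, 370→1, 339→4, 295→6, 357→2
Mean rank = (7 + 5 + 1 + 4 + 6 + 2) / 6 = 4.17

4.17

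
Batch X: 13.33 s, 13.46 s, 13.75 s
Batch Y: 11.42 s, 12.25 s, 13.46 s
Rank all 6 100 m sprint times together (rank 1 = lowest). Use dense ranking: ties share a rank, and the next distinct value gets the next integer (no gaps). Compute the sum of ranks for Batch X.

12

Sorted (ascending): 11.42, 12.25, 13.33, 13.46, 13.46, 13.75
The 2 values of 13.46 share dense rank 4.
Remaining distinct values take the next consecutive integers.
Batch X values → pooled ranks: 13.33→3, 13.46→4, 13.75→5
Rank sum = 3 + 4 + 5 = 12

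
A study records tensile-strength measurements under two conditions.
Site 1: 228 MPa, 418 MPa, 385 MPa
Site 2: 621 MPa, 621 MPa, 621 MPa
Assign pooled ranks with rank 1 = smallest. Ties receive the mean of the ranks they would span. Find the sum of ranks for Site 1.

6

Sorted (ascending): 228, 385, 418, 621, 621, 621
The 3 values of 621 occupy positions 4–6 → average rank 5.
Site 1 values → pooled ranks: 228→1, 418→3, 385→2
Rank sum = 1 + 3 + 2 = 6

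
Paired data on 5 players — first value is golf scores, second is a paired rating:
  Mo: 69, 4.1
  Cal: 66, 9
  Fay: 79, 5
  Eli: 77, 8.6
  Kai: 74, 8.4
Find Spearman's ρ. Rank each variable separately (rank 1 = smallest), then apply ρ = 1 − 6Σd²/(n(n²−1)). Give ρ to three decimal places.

Ranks of variable 1: 2, 1, 5, 4, 3
Ranks of variable 2: 1, 5, 2, 4, 3
d = r₁ − r₂: 1, -4, 3, 0, 0
d²: 1, 16, 9, 0, 0; Σd² = 26
ρ = 1 − 6·26/(5·24) = 1 − 156/120 = -0.300

-0.300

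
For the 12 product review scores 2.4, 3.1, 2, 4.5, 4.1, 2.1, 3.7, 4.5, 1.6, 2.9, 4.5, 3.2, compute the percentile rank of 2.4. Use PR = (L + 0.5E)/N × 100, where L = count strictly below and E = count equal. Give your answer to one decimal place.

29.2

N = 12.
Strictly below 2.4: 3. Equal to 2.4: 1.
PR = (3 + 0.5·1)/12 × 100 = 29.2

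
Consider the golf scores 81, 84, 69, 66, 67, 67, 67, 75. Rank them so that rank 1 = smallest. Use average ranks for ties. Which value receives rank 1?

Sorted (ascending): 66, 67, 67, 67, 69, 75, 81, 84
The 3 values of 67 occupy positions 2–4 → average rank 3.
Rank 1 → value 66.

66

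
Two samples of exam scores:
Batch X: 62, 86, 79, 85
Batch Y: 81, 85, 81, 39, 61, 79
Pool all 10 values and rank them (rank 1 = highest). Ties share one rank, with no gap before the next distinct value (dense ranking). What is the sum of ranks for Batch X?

12

Sorted (descending): 86, 85, 85, 81, 81, 79, 79, 62, 61, 39
The 2 values of 85 share dense rank 2.
The 2 values of 81 share dense rank 3.
The 2 values of 79 share dense rank 4.
Remaining distinct values take the next consecutive integers.
Batch X values → pooled ranks: 62→5, 86→1, 79→4, 85→2
Rank sum = 5 + 1 + 4 + 2 = 12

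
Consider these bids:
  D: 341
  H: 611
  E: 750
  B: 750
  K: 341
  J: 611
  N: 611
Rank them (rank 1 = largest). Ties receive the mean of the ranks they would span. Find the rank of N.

4

Sorted (descending): 750, 750, 611, 611, 611, 341, 341
The 2 values of 750 occupy positions 1–2 → average rank (1+2)/2 = 1.5.
The 3 values of 611 occupy positions 3–5 → average rank 4.
The 2 values of 341 occupy positions 6–7 → average rank (6+7)/2 = 6.5.
N has value 611 → rank 4.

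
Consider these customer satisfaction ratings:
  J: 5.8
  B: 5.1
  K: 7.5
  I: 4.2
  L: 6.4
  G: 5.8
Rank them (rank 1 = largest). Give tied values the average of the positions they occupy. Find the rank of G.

3.5

Sorted (descending): 7.5, 6.4, 5.8, 5.8, 5.1, 4.2
The 2 values of 5.8 occupy positions 3–4 → average rank (3+4)/2 = 3.5.
G has value 5.8 → rank 3.5.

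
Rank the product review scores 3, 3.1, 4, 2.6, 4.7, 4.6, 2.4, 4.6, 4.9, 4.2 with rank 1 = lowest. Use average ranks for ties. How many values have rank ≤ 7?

Sorted (ascending): 2.4, 2.6, 3, 3.1, 4, 4.2, 4.6, 4.6, 4.7, 4.9
The 2 values of 4.6 occupy positions 7–8 → average rank (7+8)/2 = 7.5.
Ranks ≤ 7: {1, 2, 3, 4, 5, 6} → 6 values.

6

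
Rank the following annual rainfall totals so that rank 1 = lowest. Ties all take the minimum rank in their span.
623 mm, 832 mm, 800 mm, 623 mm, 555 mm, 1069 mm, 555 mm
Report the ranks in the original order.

Sorted (ascending): 555, 555, 623, 623, 800, 832, 1069
The 2 values of 555 occupy positions 1–2 → each gets rank 1.
The 2 values of 623 occupy positions 3–4 → each gets rank 3.

3, 6, 5, 3, 1, 7, 1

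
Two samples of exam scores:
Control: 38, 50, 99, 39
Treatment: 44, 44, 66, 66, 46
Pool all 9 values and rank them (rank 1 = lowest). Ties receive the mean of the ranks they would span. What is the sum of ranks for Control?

Sorted (ascending): 38, 39, 44, 44, 46, 50, 66, 66, 99
The 2 values of 44 occupy positions 3–4 → average rank (3+4)/2 = 3.5.
The 2 values of 66 occupy positions 7–8 → average rank (7+8)/2 = 7.5.
Control values → pooled ranks: 38→1, 50→6, 99→9, 39→2
Rank sum = 1 + 6 + 9 + 2 = 18

18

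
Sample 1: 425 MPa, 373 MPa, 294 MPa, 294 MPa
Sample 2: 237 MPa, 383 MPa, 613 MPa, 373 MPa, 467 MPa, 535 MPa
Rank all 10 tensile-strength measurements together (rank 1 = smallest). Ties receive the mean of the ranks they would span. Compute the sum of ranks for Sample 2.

38.5

Sorted (ascending): 237, 294, 294, 373, 373, 383, 425, 467, 535, 613
The 2 values of 294 occupy positions 2–3 → average rank (2+3)/2 = 2.5.
The 2 values of 373 occupy positions 4–5 → average rank (4+5)/2 = 4.5.
Sample 2 values → pooled ranks: 237→1, 383→6, 613→10, 373→4.5, 467→8, 535→9
Rank sum = 1 + 6 + 10 + 4.5 + 8 + 9 = 38.5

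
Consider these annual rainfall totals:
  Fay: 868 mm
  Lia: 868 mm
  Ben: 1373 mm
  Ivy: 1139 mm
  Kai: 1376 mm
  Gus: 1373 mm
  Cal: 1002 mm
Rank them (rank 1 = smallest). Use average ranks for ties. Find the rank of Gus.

Sorted (ascending): 868, 868, 1002, 1139, 1373, 1373, 1376
The 2 values of 868 occupy positions 1–2 → average rank (1+2)/2 = 1.5.
The 2 values of 1373 occupy positions 5–6 → average rank (5+6)/2 = 5.5.
Gus has value 1373 mm → rank 5.5.

5.5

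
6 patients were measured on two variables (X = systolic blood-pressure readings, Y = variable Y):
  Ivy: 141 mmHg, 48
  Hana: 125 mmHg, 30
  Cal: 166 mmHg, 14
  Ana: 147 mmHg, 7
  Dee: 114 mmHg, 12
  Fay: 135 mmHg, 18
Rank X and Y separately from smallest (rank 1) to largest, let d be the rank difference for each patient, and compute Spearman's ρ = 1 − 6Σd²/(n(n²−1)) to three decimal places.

Ranks of variable 1: 4, 2, 6, 5, 1, 3
Ranks of variable 2: 6, 5, 3, 1, 2, 4
d = r₁ − r₂: -2, -3, 3, 4, -1, -1
d²: 4, 9, 9, 16, 1, 1; Σd² = 40
ρ = 1 − 6·40/(6·35) = 1 − 240/210 = -0.143

-0.143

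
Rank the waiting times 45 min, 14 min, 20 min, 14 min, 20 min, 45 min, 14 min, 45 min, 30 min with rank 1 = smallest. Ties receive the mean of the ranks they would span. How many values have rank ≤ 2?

3

Sorted (ascending): 14, 14, 14, 20, 20, 30, 45, 45, 45
The 3 values of 14 occupy positions 1–3 → average rank 2.
The 2 values of 20 occupy positions 4–5 → average rank (4+5)/2 = 4.5.
The 3 values of 45 occupy positions 7–9 → average rank 8.
Ranks ≤ 2: {2, 2, 2} → 3 values.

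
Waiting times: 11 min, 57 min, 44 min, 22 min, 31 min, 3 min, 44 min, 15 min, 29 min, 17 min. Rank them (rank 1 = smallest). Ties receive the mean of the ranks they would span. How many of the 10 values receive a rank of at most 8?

Sorted (ascending): 3, 11, 15, 17, 22, 29, 31, 44, 44, 57
The 2 values of 44 occupy positions 8–9 → average rank (8+9)/2 = 8.5.
Ranks ≤ 8: {1, 2, 3, 4, 5, 6, 7} → 7 values.

7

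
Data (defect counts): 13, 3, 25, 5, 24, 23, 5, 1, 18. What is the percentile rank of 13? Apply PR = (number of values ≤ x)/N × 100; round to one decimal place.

55.6

N = 9.
Strictly below 13: 4. Equal to 13: 1.
PR = 5/9 × 100 = 55.6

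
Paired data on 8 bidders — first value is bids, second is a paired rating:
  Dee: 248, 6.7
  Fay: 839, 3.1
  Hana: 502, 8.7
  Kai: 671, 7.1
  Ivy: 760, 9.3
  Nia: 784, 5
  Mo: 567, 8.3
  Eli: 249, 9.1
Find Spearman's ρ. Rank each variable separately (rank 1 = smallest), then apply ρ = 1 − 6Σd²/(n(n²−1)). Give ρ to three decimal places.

Ranks of variable 1: 1, 8, 3, 5, 6, 7, 4, 2
Ranks of variable 2: 3, 1, 6, 4, 8, 2, 5, 7
d = r₁ − r₂: -2, 7, -3, 1, -2, 5, -1, -5
d²: 4, 49, 9, 1, 4, 25, 1, 25; Σd² = 118
ρ = 1 − 6·118/(8·63) = 1 − 708/504 = -0.405

-0.405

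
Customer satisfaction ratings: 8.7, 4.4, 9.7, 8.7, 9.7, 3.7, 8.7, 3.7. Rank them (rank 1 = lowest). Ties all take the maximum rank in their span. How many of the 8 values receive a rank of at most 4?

Sorted (ascending): 3.7, 3.7, 4.4, 8.7, 8.7, 8.7, 9.7, 9.7
The 2 values of 3.7 occupy positions 1–2 → each gets rank 2.
The 3 values of 8.7 occupy positions 4–6 → each gets rank 6.
The 2 values of 9.7 occupy positions 7–8 → each gets rank 8.
Ranks ≤ 4: {2, 2, 3} → 3 values.

3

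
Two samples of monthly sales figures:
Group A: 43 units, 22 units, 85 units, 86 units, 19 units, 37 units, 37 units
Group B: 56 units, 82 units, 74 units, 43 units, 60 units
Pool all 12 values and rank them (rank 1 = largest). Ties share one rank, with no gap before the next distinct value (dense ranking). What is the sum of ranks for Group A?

45

Sorted (descending): 86, 85, 82, 74, 60, 56, 43, 43, 37, 37, 22, 19
The 2 values of 43 share dense rank 7.
The 2 values of 37 share dense rank 8.
Remaining distinct values take the next consecutive integers.
Group A values → pooled ranks: 43→7, 22→9, 85→2, 86→1, 19→10, 37→8, 37→8
Rank sum = 7 + 9 + 2 + 1 + 10 + 8 + 8 = 45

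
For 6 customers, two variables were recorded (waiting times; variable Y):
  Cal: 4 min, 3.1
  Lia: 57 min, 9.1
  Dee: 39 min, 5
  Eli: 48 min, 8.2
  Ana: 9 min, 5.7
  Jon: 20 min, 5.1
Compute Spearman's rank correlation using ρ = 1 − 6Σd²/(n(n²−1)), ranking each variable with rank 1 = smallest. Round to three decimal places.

0.771

Ranks of variable 1: 1, 6, 4, 5, 2, 3
Ranks of variable 2: 1, 6, 2, 5, 4, 3
d = r₁ − r₂: 0, 0, 2, 0, -2, 0
d²: 0, 0, 4, 0, 4, 0; Σd² = 8
ρ = 1 − 6·8/(6·35) = 1 − 48/210 = 0.771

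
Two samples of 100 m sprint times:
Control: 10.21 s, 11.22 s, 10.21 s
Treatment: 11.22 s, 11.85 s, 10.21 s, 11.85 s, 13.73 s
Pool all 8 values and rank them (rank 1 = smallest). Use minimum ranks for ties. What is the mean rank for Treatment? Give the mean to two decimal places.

5.00

Sorted (ascending): 10.21, 10.21, 10.21, 11.22, 11.22, 11.85, 11.85, 13.73
The 3 values of 10.21 occupy positions 1–3 → each gets rank 1.
The 2 values of 11.22 occupy positions 4–5 → each gets rank 4.
The 2 values of 11.85 occupy positions 6–7 → each gets rank 6.
Treatment values → pooled ranks: 11.22→4, 11.85→6, 10.21→1, 11.85→6, 13.73→8
Mean rank = (4 + 6 + 1 + 6 + 8) / 5 = 5.00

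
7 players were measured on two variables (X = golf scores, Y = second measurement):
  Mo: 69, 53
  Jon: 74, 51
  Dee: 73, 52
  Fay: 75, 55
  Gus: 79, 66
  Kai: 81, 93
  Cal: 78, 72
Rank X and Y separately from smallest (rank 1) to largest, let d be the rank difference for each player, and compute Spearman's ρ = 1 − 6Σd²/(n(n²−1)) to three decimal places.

0.821

Ranks of variable 1: 1, 3, 2, 4, 6, 7, 5
Ranks of variable 2: 3, 1, 2, 4, 5, 7, 6
d = r₁ − r₂: -2, 2, 0, 0, 1, 0, -1
d²: 4, 4, 0, 0, 1, 0, 1; Σd² = 10
ρ = 1 − 6·10/(7·48) = 1 − 60/336 = 0.821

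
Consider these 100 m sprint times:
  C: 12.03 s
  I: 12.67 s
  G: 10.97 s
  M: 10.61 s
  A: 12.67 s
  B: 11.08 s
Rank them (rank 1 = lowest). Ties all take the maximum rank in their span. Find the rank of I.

6

Sorted (ascending): 10.61, 10.97, 11.08, 12.03, 12.67, 12.67
The 2 values of 12.67 occupy positions 5–6 → each gets rank 6.
I has value 12.67 s → rank 6.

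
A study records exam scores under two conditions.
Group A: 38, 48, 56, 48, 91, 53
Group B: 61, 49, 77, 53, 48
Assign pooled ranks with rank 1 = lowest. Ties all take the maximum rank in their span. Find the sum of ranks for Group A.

Sorted (ascending): 38, 48, 48, 48, 49, 53, 53, 56, 61, 77, 91
The 3 values of 48 occupy positions 2–4 → each gets rank 4.
The 2 values of 53 occupy positions 6–7 → each gets rank 7.
Group A values → pooled ranks: 38→1, 48→4, 56→8, 48→4, 91→11, 53→7
Rank sum = 1 + 4 + 8 + 4 + 11 + 7 = 35

35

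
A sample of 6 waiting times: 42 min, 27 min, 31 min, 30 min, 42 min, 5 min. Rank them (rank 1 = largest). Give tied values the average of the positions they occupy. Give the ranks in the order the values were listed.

Sorted (descending): 42, 42, 31, 30, 27, 5
The 2 values of 42 occupy positions 1–2 → average rank (1+2)/2 = 1.5.

1.5, 5, 3, 4, 1.5, 6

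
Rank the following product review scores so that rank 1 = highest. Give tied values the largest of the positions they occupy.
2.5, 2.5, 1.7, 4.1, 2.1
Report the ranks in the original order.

Sorted (descending): 4.1, 2.5, 2.5, 2.1, 1.7
The 2 values of 2.5 occupy positions 2–3 → each gets rank 3.

3, 3, 5, 1, 4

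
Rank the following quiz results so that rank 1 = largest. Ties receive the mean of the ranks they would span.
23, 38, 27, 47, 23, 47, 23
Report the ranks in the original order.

Sorted (descending): 47, 47, 38, 27, 23, 23, 23
The 2 values of 47 occupy positions 1–2 → average rank (1+2)/2 = 1.5.
The 3 values of 23 occupy positions 5–7 → average rank 6.

6, 3, 4, 1.5, 6, 1.5, 6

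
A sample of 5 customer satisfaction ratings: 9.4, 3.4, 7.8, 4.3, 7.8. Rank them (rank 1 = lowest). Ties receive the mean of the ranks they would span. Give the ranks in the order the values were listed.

Sorted (ascending): 3.4, 4.3, 7.8, 7.8, 9.4
The 2 values of 7.8 occupy positions 3–4 → average rank (3+4)/2 = 3.5.

5, 1, 3.5, 2, 3.5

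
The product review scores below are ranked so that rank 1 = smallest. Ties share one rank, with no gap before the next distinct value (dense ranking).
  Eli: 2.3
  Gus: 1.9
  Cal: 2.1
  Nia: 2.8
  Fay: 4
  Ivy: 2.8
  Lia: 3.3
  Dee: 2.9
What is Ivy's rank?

Sorted (ascending): 1.9, 2.1, 2.3, 2.8, 2.8, 2.9, 3.3, 4
The 2 values of 2.8 share dense rank 4.
Remaining distinct values take the next consecutive integers.
Ivy has value 2.8 → rank 4.

4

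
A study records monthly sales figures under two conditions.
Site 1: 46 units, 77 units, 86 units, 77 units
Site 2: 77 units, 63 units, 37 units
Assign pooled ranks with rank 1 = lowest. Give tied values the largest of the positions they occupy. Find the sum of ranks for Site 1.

Sorted (ascending): 37, 46, 63, 77, 77, 77, 86
The 3 values of 77 occupy positions 4–6 → each gets rank 6.
Site 1 values → pooled ranks: 46→2, 77→6, 86→7, 77→6
Rank sum = 2 + 6 + 7 + 6 = 21

21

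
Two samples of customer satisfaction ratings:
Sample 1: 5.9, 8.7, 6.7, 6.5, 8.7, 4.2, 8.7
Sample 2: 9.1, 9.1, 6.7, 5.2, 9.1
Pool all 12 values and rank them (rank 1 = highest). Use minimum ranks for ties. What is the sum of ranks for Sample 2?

21

Sorted (descending): 9.1, 9.1, 9.1, 8.7, 8.7, 8.7, 6.7, 6.7, 6.5, 5.9, 5.2, 4.2
The 3 values of 9.1 occupy positions 1–3 → each gets rank 1.
The 3 values of 8.7 occupy positions 4–6 → each gets rank 4.
The 2 values of 6.7 occupy positions 7–8 → each gets rank 7.
Sample 2 values → pooled ranks: 9.1→1, 9.1→1, 6.7→7, 5.2→11, 9.1→1
Rank sum = 1 + 1 + 7 + 11 + 1 = 21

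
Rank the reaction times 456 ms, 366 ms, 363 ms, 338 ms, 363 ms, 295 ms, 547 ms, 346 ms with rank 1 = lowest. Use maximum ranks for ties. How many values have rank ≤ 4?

Sorted (ascending): 295, 338, 346, 363, 363, 366, 456, 547
The 2 values of 363 occupy positions 4–5 → each gets rank 5.
Ranks ≤ 4: {1, 2, 3} → 3 values.

3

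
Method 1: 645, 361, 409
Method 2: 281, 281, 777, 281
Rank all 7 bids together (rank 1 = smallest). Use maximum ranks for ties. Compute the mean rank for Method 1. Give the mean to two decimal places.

Sorted (ascending): 281, 281, 281, 361, 409, 645, 777
The 3 values of 281 occupy positions 1–3 → each gets rank 3.
Method 1 values → pooled ranks: 645→6, 361→4, 409→5
Mean rank = (6 + 4 + 5) / 3 = 5.00

5.00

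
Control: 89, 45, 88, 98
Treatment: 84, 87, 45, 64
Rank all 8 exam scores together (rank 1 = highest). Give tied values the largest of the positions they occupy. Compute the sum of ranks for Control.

Sorted (descending): 98, 89, 88, 87, 84, 64, 45, 45
The 2 values of 45 occupy positions 7–8 → each gets rank 8.
Control values → pooled ranks: 89→2, 45→8, 88→3, 98→1
Rank sum = 2 + 8 + 3 + 1 = 14

14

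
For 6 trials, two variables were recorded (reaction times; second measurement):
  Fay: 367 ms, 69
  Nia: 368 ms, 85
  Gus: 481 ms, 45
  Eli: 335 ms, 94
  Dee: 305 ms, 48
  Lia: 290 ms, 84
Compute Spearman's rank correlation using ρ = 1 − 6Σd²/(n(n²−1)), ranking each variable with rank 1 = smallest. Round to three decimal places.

Ranks of variable 1: 4, 5, 6, 3, 2, 1
Ranks of variable 2: 3, 5, 1, 6, 2, 4
d = r₁ − r₂: 1, 0, 5, -3, 0, -3
d²: 1, 0, 25, 9, 0, 9; Σd² = 44
ρ = 1 − 6·44/(6·35) = 1 − 264/210 = -0.257

-0.257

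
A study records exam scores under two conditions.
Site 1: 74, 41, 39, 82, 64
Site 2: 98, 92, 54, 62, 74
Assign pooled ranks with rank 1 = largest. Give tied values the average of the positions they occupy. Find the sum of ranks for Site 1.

Sorted (descending): 98, 92, 82, 74, 74, 64, 62, 54, 41, 39
The 2 values of 74 occupy positions 4–5 → average rank (4+5)/2 = 4.5.
Site 1 values → pooled ranks: 74→4.5, 41→9, 39→10, 82→3, 64→6
Rank sum = 4.5 + 9 + 10 + 3 + 6 = 32.5

32.5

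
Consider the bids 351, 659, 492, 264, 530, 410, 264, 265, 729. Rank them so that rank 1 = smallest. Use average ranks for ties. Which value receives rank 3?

265

Sorted (ascending): 264, 264, 265, 351, 410, 492, 530, 659, 729
The 2 values of 264 occupy positions 1–2 → average rank (1+2)/2 = 1.5.
Rank 3 → value 265.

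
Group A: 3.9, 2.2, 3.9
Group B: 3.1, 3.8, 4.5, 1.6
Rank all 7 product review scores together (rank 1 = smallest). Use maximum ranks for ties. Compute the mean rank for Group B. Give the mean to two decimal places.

Sorted (ascending): 1.6, 2.2, 3.1, 3.8, 3.9, 3.9, 4.5
The 2 values of 3.9 occupy positions 5–6 → each gets rank 6.
Group B values → pooled ranks: 3.1→3, 3.8→4, 4.5→7, 1.6→1
Mean rank = (3 + 4 + 7 + 1) / 4 = 3.75

3.75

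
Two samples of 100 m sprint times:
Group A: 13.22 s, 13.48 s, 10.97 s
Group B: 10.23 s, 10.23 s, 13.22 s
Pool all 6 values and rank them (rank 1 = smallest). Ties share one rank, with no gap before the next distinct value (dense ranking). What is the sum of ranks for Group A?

9

Sorted (ascending): 10.23, 10.23, 10.97, 13.22, 13.22, 13.48
The 2 values of 10.23 share dense rank 1.
The 2 values of 13.22 share dense rank 3.
Remaining distinct values take the next consecutive integers.
Group A values → pooled ranks: 13.22→3, 13.48→4, 10.97→2
Rank sum = 3 + 4 + 2 = 9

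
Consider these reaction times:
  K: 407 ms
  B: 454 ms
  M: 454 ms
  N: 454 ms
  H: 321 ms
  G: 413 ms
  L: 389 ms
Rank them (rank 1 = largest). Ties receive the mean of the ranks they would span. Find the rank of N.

2

Sorted (descending): 454, 454, 454, 413, 407, 389, 321
The 3 values of 454 occupy positions 1–3 → average rank 2.
N has value 454 ms → rank 2.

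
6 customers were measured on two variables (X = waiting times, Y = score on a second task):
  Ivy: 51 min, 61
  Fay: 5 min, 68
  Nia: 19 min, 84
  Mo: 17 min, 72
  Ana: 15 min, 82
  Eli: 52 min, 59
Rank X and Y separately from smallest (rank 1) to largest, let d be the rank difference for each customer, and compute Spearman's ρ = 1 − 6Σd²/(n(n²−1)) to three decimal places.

Ranks of variable 1: 5, 1, 4, 3, 2, 6
Ranks of variable 2: 2, 3, 6, 4, 5, 1
d = r₁ − r₂: 3, -2, -2, -1, -3, 5
d²: 9, 4, 4, 1, 9, 25; Σd² = 52
ρ = 1 − 6·52/(6·35) = 1 − 312/210 = -0.486

-0.486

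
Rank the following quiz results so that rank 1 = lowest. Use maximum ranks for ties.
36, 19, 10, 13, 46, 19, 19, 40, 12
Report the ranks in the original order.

Sorted (ascending): 10, 12, 13, 19, 19, 19, 36, 40, 46
The 3 values of 19 occupy positions 4–6 → each gets rank 6.

7, 6, 1, 3, 9, 6, 6, 8, 2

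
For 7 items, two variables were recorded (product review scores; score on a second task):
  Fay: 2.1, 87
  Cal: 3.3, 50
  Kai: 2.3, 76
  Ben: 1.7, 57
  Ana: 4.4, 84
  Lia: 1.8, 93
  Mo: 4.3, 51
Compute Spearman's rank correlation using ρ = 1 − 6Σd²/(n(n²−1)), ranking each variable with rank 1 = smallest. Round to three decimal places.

-0.321

Ranks of variable 1: 3, 5, 4, 1, 7, 2, 6
Ranks of variable 2: 6, 1, 4, 3, 5, 7, 2
d = r₁ − r₂: -3, 4, 0, -2, 2, -5, 4
d²: 9, 16, 0, 4, 4, 25, 16; Σd² = 74
ρ = 1 − 6·74/(7·48) = 1 − 444/336 = -0.321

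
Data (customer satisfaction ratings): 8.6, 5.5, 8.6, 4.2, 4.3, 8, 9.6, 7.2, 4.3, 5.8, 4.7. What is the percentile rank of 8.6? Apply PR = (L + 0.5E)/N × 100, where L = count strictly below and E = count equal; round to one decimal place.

N = 11.
Strictly below 8.6: 8. Equal to 8.6: 2.
PR = (8 + 0.5·2)/11 × 100 = 81.8

81.8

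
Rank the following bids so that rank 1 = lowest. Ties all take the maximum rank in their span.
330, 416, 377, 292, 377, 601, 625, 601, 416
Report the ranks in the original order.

Sorted (ascending): 292, 330, 377, 377, 416, 416, 601, 601, 625
The 2 values of 377 occupy positions 3–4 → each gets rank 4.
The 2 values of 416 occupy positions 5–6 → each gets rank 6.
The 2 values of 601 occupy positions 7–8 → each gets rank 8.

2, 6, 4, 1, 4, 8, 9, 8, 6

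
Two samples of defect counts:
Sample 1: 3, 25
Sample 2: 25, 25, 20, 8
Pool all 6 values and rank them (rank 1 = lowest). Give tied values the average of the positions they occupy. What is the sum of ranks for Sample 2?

15

Sorted (ascending): 3, 8, 20, 25, 25, 25
The 3 values of 25 occupy positions 4–6 → average rank 5.
Sample 2 values → pooled ranks: 25→5, 25→5, 20→3, 8→2
Rank sum = 5 + 5 + 3 + 2 = 15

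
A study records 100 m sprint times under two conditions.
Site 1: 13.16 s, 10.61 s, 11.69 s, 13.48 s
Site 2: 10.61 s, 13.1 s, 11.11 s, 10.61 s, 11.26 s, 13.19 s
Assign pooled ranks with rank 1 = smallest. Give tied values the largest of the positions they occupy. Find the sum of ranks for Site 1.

Sorted (ascending): 10.61, 10.61, 10.61, 11.11, 11.26, 11.69, 13.1, 13.16, 13.19, 13.48
The 3 values of 10.61 occupy positions 1–3 → each gets rank 3.
Site 1 values → pooled ranks: 13.16→8, 10.61→3, 11.69→6, 13.48→10
Rank sum = 8 + 3 + 6 + 10 = 27

27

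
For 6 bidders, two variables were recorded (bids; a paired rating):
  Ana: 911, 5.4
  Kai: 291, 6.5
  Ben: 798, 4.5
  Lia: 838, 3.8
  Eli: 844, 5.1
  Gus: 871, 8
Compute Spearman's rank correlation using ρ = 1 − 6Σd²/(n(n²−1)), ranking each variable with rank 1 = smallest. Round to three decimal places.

0.257

Ranks of variable 1: 6, 1, 2, 3, 4, 5
Ranks of variable 2: 4, 5, 2, 1, 3, 6
d = r₁ − r₂: 2, -4, 0, 2, 1, -1
d²: 4, 16, 0, 4, 1, 1; Σd² = 26
ρ = 1 − 6·26/(6·35) = 1 − 156/210 = 0.257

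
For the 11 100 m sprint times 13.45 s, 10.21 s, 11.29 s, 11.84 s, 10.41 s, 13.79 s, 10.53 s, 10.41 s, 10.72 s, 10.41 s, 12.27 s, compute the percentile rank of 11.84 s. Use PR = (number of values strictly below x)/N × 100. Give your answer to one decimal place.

N = 11.
Strictly below 11.84: 7. Equal to 11.84: 1.
PR = 7/11 × 100 = 63.6

63.6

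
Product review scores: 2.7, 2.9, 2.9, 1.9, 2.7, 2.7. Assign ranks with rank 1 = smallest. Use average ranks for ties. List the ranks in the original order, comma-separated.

Sorted (ascending): 1.9, 2.7, 2.7, 2.7, 2.9, 2.9
The 3 values of 2.7 occupy positions 2–4 → average rank 3.
The 2 values of 2.9 occupy positions 5–6 → average rank (5+6)/2 = 5.5.

3, 5.5, 5.5, 1, 3, 3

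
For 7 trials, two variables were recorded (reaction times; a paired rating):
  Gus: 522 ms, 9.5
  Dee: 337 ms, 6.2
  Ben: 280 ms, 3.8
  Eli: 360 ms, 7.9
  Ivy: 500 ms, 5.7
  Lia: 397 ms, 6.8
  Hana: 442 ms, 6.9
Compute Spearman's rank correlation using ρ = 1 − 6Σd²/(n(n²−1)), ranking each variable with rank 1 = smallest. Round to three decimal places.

Ranks of variable 1: 7, 2, 1, 3, 6, 4, 5
Ranks of variable 2: 7, 3, 1, 6, 2, 4, 5
d = r₁ − r₂: 0, -1, 0, -3, 4, 0, 0
d²: 0, 1, 0, 9, 16, 0, 0; Σd² = 26
ρ = 1 − 6·26/(7·48) = 1 − 156/336 = 0.536

0.536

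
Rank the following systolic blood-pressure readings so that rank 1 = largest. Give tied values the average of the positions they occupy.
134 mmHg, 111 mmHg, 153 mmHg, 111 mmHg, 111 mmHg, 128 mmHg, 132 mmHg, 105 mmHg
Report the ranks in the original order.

Sorted (descending): 153, 134, 132, 128, 111, 111, 111, 105
The 3 values of 111 occupy positions 5–7 → average rank 6.

2, 6, 1, 6, 6, 4, 3, 8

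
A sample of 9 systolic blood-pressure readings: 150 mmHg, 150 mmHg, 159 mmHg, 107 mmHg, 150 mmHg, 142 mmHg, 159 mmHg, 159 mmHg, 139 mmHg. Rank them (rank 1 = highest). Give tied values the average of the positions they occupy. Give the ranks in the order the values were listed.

Sorted (descending): 159, 159, 159, 150, 150, 150, 142, 139, 107
The 3 values of 159 occupy positions 1–3 → average rank 2.
The 3 values of 150 occupy positions 4–6 → average rank 5.

5, 5, 2, 9, 5, 7, 2, 2, 8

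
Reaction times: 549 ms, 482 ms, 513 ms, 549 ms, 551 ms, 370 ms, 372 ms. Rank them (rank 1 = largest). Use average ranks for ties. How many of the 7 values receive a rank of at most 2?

Sorted (descending): 551, 549, 549, 513, 482, 372, 370
The 2 values of 549 occupy positions 2–3 → average rank (2+3)/2 = 2.5.
Ranks ≤ 2: {1} → 1 value.

1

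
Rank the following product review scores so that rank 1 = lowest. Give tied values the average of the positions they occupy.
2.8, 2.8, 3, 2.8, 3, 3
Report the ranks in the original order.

Sorted (ascending): 2.8, 2.8, 2.8, 3, 3, 3
The 3 values of 2.8 occupy positions 1–3 → average rank 2.
The 3 values of 3 occupy positions 4–6 → average rank 5.

2, 2, 5, 2, 5, 5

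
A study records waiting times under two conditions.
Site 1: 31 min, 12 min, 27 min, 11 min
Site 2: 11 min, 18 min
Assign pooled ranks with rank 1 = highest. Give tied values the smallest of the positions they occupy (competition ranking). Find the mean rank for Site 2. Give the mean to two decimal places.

Sorted (descending): 31, 27, 18, 12, 11, 11
The 2 values of 11 occupy positions 5–6 → each gets rank 5.
Site 2 values → pooled ranks: 11→5, 18→3
Mean rank = (5 + 3) / 2 = 4.00

4.00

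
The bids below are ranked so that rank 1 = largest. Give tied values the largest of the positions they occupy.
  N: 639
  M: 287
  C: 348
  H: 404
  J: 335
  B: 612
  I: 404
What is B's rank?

Sorted (descending): 639, 612, 404, 404, 348, 335, 287
The 2 values of 404 occupy positions 3–4 → each gets rank 4.
B has value 612 → rank 2.

2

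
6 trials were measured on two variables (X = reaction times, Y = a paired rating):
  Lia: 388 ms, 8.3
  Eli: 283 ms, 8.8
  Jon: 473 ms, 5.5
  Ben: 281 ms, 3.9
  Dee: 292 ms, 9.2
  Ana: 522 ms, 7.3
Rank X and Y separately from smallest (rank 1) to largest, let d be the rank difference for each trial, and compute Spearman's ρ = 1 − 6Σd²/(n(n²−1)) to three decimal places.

Ranks of variable 1: 4, 2, 5, 1, 3, 6
Ranks of variable 2: 4, 5, 2, 1, 6, 3
d = r₁ − r₂: 0, -3, 3, 0, -3, 3
d²: 0, 9, 9, 0, 9, 9; Σd² = 36
ρ = 1 − 6·36/(6·35) = 1 − 216/210 = -0.029

-0.029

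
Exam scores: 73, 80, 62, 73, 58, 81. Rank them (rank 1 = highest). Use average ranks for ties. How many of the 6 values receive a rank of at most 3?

Sorted (descending): 81, 80, 73, 73, 62, 58
The 2 values of 73 occupy positions 3–4 → average rank (3+4)/2 = 3.5.
Ranks ≤ 3: {1, 2} → 2 values.

2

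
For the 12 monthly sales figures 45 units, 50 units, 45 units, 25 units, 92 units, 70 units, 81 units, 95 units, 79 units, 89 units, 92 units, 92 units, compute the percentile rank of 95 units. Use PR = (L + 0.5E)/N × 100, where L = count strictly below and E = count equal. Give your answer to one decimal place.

95.8

N = 12.
Strictly below 95: 11. Equal to 95: 1.
PR = (11 + 0.5·1)/12 × 100 = 95.8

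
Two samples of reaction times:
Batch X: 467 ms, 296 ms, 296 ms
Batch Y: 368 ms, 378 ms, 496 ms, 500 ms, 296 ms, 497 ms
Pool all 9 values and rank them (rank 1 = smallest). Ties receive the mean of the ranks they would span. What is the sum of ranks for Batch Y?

35

Sorted (ascending): 296, 296, 296, 368, 378, 467, 496, 497, 500
The 3 values of 296 occupy positions 1–3 → average rank 2.
Batch Y values → pooled ranks: 368→4, 378→5, 496→7, 500→9, 296→2, 497→8
Rank sum = 4 + 5 + 7 + 9 + 2 + 8 = 35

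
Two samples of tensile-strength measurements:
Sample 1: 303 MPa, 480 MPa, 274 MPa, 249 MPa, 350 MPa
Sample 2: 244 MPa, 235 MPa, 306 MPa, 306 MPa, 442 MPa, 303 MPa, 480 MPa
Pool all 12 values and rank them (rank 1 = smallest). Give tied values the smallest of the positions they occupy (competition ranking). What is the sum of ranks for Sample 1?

32

Sorted (ascending): 235, 244, 249, 274, 303, 303, 306, 306, 350, 442, 480, 480
The 2 values of 303 occupy positions 5–6 → each gets rank 5.
The 2 values of 306 occupy positions 7–8 → each gets rank 7.
The 2 values of 480 occupy positions 11–12 → each gets rank 11.
Sample 1 values → pooled ranks: 303→5, 480→11, 274→4, 249→3, 350→9
Rank sum = 5 + 11 + 4 + 3 + 9 = 32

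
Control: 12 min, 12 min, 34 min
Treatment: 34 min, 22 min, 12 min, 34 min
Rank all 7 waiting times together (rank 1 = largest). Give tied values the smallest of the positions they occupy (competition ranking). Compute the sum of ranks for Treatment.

Sorted (descending): 34, 34, 34, 22, 12, 12, 12
The 3 values of 34 occupy positions 1–3 → each gets rank 1.
The 3 values of 12 occupy positions 5–7 → each gets rank 5.
Treatment values → pooled ranks: 34→1, 22→4, 12→5, 34→1
Rank sum = 1 + 4 + 5 + 1 = 11

11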